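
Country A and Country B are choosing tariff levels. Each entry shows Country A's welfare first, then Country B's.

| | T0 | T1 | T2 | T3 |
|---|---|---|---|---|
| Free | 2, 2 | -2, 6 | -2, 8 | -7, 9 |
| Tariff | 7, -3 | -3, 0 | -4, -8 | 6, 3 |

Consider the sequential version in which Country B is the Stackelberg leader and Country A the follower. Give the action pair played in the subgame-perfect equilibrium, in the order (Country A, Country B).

Solve by backward induction (Country B leads).
- T0: Country A compares 2, 7 and picks Tariff; Country B would get -3.
- T1: Country A compares -2, -3 and picks Free; Country B would get 6.
- T2: Country A compares -2, -4 and picks Free; Country B would get 8.
- T3: Country A compares -7, 6 and picks Tariff; Country B would get 3.
Among -3, 6, 8, 3, the best is 8 at T2. Subgame-perfect outcome: (Free, T2) with payoffs (-2, 8).

(Free, T2)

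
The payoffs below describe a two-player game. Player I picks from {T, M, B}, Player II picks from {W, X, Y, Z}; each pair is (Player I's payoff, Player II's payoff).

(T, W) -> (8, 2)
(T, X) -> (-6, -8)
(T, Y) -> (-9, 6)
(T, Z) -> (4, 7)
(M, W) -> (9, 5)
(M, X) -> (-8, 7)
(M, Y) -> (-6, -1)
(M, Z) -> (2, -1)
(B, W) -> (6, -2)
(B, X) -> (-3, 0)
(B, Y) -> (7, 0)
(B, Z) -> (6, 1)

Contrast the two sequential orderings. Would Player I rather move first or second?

second

If Player I leads: Player II's best replies are T→Z, M→X, B→Z; Player I's induced payoffs 4, -8, 6; outcome (B, Z), payoffs (6, 1).
If Player II leads: Player I's best replies are W→M, X→B, Y→B, Z→B; Player II's induced payoffs 5, 0, 0, 1; outcome (M, W), payoffs (9, 5).
Player I gets 6 moving first and 9 moving second, so Player I prefers to move second.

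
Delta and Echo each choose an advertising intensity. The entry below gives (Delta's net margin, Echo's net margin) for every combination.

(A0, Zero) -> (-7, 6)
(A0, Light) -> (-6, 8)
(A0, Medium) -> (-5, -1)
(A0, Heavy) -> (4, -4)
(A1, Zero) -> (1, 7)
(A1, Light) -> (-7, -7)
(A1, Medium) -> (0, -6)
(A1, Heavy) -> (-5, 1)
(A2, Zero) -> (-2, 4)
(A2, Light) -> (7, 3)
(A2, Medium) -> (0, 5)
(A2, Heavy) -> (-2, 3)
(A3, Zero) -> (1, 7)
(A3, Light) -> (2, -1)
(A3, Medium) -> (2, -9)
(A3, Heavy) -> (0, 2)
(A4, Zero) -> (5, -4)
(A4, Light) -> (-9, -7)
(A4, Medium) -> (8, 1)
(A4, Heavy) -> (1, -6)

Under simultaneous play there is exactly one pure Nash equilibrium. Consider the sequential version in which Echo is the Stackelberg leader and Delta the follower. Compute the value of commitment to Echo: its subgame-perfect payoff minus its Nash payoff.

2

Solve by backward induction (Echo leads).
- Zero → Delta plays A4 (best of -7, 1, -2, 1, 5); Echo gets -4.
- Light → Delta plays A2 (best of -6, -7, 7, 2, -9); Echo gets 3.
- Medium → Delta plays A4 (best of -5, 0, 0, 2, 8); Echo gets 1.
- Heavy → Delta plays A0 (best of 4, -5, -2, 0, 1); Echo gets -4.
Maximizing over -4, 3, 1, -4, Echo chooses Light. Subgame-perfect outcome: (A2, Light) with payoffs (7, 3).
Under simultaneous play:
Delta's best replies: Zero→A4; Light→A2; Medium→A4; Heavy→A0.
Echo's best replies: A0→Light; A1→Zero; A2→Medium; A3→Zero; A4→Medium.
The unique mutual best reply is (A4, Medium), giving (8, 1).
Echo's commitment gain: 3 − 1 = 2.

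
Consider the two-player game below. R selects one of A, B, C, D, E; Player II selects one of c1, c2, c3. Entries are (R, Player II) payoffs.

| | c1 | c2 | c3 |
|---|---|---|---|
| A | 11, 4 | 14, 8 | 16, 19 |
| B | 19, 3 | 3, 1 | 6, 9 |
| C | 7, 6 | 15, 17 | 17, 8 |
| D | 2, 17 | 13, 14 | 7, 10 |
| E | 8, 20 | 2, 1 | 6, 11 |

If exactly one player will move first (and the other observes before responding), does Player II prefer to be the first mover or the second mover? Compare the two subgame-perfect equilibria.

second

If R leads: Player II's best replies are A→c3, B→c3, C→c2, D→c1, E→c1; R's induced payoffs 16, 6, 15, 2, 8; outcome (A, c3), payoffs (16, 19).
If Player II leads: R's best replies are c1→B, c2→C, c3→C; Player II's induced payoffs 3, 17, 8; outcome (C, c2), payoffs (15, 17).
Player II gets 17 moving first and 19 moving second, so Player II prefers to move second.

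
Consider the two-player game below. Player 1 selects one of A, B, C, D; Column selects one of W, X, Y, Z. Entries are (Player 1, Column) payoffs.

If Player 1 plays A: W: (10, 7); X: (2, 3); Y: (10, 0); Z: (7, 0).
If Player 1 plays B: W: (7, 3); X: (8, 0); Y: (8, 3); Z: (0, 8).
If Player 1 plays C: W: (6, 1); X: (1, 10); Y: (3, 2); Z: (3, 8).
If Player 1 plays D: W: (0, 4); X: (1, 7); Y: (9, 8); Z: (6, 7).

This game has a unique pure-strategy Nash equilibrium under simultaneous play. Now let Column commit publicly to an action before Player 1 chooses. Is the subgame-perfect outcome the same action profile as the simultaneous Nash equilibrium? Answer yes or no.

Solve by backward induction (Column leads).
- W: BR = A, leader payoff 7.
- X: BR = B, leader payoff 0.
- Y: BR = A, leader payoff 0.
- Z: BR = A, leader payoff 0.
Among 7, 0, 0, 0, the best is 7 at W. Subgame-perfect outcome: (A, W) with payoffs (10, 7).
Now find the simultaneous Nash equilibrium.
Player 1's best replies: W→A; X→B; Y→A; Z→A.
Column's best replies: A→W; B→Z; C→X; D→Y.
The unique mutual best reply is (A, W), giving (10, 7).
Sequential outcome (A, W) coincides with the Nash profile (A, W).

yes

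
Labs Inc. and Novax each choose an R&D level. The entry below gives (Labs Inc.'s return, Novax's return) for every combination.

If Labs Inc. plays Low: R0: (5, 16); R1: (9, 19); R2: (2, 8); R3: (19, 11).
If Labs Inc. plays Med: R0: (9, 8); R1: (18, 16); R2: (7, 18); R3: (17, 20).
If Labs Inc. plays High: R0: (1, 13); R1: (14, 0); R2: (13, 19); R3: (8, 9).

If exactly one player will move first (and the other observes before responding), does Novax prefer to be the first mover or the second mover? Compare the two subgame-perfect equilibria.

If Labs Inc. leads: Novax's best replies are Low→R1, Med→R3, High→R2; Labs Inc.'s induced payoffs 9, 17, 13; outcome (Med, R3), payoffs (17, 20).
If Novax leads: Labs Inc.'s best replies are R0→Med, R1→Med, R2→High, R3→Low; Novax's induced payoffs 8, 16, 19, 11; outcome (High, R2), payoffs (13, 19).
Novax gets 19 moving first and 20 moving second, so Novax prefers to move second.

second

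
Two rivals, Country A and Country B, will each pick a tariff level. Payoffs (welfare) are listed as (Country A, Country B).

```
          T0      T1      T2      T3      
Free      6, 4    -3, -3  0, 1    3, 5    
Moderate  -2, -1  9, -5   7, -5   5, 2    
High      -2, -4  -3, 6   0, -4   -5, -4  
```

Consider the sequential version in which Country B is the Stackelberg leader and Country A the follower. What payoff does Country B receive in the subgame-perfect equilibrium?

4

Country A best-responds to each possible Country B move:
- T0: BR = Free, leader payoff 4.
- T1: BR = Moderate, leader payoff -5.
- T2: BR = Moderate, leader payoff -5.
- T3: BR = Moderate, leader payoff 2.
Country B's induced payoffs are 4, -5, -5, 2, so Country B commits to T0. Subgame-perfect outcome: (Free, T0) with payoffs (6, 4).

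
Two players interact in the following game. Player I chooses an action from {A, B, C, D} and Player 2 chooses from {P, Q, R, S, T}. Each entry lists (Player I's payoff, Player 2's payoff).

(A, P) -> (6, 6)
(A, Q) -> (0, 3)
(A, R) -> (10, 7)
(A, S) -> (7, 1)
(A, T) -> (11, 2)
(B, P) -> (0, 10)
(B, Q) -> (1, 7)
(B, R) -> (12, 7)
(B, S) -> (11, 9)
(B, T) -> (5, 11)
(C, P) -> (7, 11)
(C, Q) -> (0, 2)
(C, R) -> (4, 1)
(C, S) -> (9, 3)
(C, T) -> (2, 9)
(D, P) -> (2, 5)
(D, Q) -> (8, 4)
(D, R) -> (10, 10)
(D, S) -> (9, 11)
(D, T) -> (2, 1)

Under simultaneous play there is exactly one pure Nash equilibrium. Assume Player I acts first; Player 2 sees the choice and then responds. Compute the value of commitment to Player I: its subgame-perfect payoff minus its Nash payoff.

3

Work backward from Player 2's decision.
- A: Player 2 compares 6, 3, 7, 1, 2 and picks R; Player I would get 10.
- B: Player 2 compares 10, 7, 7, 9, 11 and picks T; Player I would get 5.
- C: Player 2 compares 11, 2, 1, 3, 9 and picks P; Player I would get 7.
- D: Player 2 compares 5, 4, 10, 11, 1 and picks S; Player I would get 9.
Maximizing over 10, 5, 7, 9, Player I chooses A. Subgame-perfect outcome: (A, R) with payoffs (10, 7).
Now find the simultaneous Nash equilibrium.
Player I's best replies: P→C; Q→D; R→B; S→B; T→A.
Player 2's best replies: A→R; B→T; C→P; D→S.
The unique mutual best reply is (C, P), giving (7, 11).
Player I's commitment gain: 10 − 7 = 3.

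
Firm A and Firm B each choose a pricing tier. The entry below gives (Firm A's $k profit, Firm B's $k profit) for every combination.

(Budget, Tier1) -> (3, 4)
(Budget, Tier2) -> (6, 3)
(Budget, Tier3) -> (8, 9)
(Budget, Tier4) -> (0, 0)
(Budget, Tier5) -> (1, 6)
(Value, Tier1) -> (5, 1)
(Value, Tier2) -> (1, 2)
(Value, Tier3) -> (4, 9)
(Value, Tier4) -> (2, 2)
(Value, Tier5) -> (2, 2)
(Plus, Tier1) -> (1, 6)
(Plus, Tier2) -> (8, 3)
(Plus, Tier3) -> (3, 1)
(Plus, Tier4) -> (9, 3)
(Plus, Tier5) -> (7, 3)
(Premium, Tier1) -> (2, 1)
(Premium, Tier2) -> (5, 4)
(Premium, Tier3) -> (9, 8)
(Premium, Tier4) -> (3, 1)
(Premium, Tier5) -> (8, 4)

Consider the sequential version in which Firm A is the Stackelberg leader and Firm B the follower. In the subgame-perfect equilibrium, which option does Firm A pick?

Premium

Solve by backward induction (Firm A leads).
- Budget: Firm B compares 4, 3, 9, 0, 6 and picks Tier3; Firm A would get 8.
- Value: Firm B compares 1, 2, 9, 2, 2 and picks Tier3; Firm A would get 4.
- Plus: Firm B compares 6, 3, 1, 3, 3 and picks Tier1; Firm A would get 1.
- Premium: Firm B compares 1, 4, 8, 1, 4 and picks Tier3; Firm A would get 9.
Maximizing over 8, 4, 1, 9, Firm A chooses Premium. Subgame-perfect outcome: (Premium, Tier3) with payoffs (9, 8).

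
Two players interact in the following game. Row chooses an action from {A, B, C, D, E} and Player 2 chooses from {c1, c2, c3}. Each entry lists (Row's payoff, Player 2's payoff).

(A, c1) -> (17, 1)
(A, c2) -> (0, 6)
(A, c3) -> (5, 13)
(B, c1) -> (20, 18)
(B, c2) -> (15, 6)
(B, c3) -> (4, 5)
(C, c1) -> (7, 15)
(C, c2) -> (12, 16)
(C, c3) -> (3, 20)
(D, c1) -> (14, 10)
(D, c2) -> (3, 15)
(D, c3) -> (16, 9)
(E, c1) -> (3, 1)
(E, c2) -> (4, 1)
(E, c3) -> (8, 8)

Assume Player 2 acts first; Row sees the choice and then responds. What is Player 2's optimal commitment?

c1

Solve by backward induction (Player 2 leads).
- c1 → Row plays B (best of 17, 20, 7, 14, 3); Player 2 gets 18.
- c2 → Row plays B (best of 0, 15, 12, 3, 4); Player 2 gets 6.
- c3 → Row plays D (best of 5, 4, 3, 16, 8); Player 2 gets 9.
Among 18, 6, 9, the best is 18 at c1. Subgame-perfect outcome: (B, c1) with payoffs (20, 18).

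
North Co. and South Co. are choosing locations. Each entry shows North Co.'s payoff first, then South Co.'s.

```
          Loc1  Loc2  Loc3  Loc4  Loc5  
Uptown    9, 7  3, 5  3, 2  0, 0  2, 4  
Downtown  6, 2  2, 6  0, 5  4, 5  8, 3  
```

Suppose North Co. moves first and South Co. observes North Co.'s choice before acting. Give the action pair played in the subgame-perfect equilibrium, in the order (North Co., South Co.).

(Uptown, Loc1)

South Co. best-responds to each possible North Co. move:
- Uptown: South Co. compares 7, 5, 2, 0, 4 and picks Loc1; North Co. would get 9.
- Downtown: South Co. compares 2, 6, 5, 5, 3 and picks Loc2; North Co. would get 2.
Among 9, 2, the best is 9 at Uptown. Subgame-perfect outcome: (Uptown, Loc1) with payoffs (9, 7).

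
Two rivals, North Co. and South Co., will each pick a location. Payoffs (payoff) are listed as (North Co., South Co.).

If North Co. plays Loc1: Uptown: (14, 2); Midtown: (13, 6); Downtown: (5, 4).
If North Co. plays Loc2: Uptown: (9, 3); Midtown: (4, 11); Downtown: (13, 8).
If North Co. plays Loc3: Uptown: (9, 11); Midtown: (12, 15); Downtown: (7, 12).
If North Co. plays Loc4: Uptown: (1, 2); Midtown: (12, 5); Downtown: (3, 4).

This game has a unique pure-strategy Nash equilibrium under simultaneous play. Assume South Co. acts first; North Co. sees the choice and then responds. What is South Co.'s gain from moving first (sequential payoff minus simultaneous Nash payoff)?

Solve by backward induction (South Co. leads).
- Uptown: BR = Loc1, leader payoff 2.
- Midtown: BR = Loc1, leader payoff 6.
- Downtown: BR = Loc2, leader payoff 8.
Among 2, 6, 8, the best is 8 at Downtown. Subgame-perfect outcome: (Loc2, Downtown) with payoffs (13, 8).
For the simultaneous game, intersect best replies.
North Co.'s best replies: Uptown→Loc1; Midtown→Loc1; Downtown→Loc2.
South Co.'s best replies: Loc1→Midtown; Loc2→Midtown; Loc3→Midtown; Loc4→Midtown.
Only (Loc1, Midtown) has each player best-responding; Nash payoffs (13, 6).
South Co.'s commitment gain: 8 − 6 = 2.

2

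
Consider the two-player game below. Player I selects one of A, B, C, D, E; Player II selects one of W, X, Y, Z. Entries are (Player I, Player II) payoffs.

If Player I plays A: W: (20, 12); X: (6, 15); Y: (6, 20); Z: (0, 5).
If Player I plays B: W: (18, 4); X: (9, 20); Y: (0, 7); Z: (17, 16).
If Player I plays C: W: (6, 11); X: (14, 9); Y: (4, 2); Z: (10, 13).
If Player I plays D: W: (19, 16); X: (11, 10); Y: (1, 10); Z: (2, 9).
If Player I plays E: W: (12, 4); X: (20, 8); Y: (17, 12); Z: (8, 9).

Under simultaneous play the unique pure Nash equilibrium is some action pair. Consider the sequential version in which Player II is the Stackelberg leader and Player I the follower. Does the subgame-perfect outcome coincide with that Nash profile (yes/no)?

Solve by backward induction (Player II leads).
- W: BR = A, leader payoff 12.
- X: BR = E, leader payoff 8.
- Y: BR = E, leader payoff 12.
- Z: BR = B, leader payoff 16.
Maximizing over 12, 8, 12, 16, Player II chooses Z. Subgame-perfect outcome: (B, Z) with payoffs (17, 16).
Under simultaneous play:
Player I's best replies: W→A; X→E; Y→E; Z→B.
Player II's best replies: A→Y; B→X; C→Z; D→W; E→Y.
Only (E, Y) has each player best-responding; Nash payoffs (17, 12).
Sequential outcome (B, Z) differs from the Nash profile (E, Y).

no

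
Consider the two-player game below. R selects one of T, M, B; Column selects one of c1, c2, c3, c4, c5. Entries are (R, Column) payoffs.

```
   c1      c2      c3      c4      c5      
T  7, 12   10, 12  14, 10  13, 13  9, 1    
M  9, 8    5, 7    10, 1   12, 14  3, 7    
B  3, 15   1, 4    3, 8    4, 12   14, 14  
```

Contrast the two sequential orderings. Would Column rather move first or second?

first

If R leads: Column's best replies are T→c4, M→c4, B→c1; R's induced payoffs 13, 12, 3; outcome (T, c4), payoffs (13, 13).
If Column leads: R's best replies are c1→M, c2→T, c3→T, c4→T, c5→B; Column's induced payoffs 8, 12, 10, 13, 14; outcome (B, c5), payoffs (14, 14).
Column gets 14 moving first and 13 moving second, so Column prefers to move first.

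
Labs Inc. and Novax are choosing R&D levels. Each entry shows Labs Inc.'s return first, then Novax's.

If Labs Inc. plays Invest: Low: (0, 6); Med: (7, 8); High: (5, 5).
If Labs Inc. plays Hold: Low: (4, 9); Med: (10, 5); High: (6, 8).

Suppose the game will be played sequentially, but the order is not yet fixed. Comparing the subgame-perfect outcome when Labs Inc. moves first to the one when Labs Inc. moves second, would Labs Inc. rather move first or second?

first

If Labs Inc. leads: Novax's best replies are Invest→Med, Hold→Low; Labs Inc.'s induced payoffs 7, 4; outcome (Invest, Med), payoffs (7, 8).
If Novax leads: Labs Inc.'s best replies are Low→Hold, Med→Hold, High→Hold; Novax's induced payoffs 9, 5, 8; outcome (Hold, Low), payoffs (4, 9).
Labs Inc. gets 7 moving first and 4 moving second, so Labs Inc. prefers to move first.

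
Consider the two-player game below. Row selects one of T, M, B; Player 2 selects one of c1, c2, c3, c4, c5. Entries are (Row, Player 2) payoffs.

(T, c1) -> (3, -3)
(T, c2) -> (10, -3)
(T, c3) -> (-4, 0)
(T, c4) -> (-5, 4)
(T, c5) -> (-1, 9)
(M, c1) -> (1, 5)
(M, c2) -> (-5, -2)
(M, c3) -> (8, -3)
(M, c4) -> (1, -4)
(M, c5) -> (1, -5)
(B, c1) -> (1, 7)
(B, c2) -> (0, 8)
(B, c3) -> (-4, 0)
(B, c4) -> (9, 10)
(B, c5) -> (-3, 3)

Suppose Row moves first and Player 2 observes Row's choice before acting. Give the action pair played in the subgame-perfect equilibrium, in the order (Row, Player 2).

Solve by backward induction (Row leads).
- T → Player 2 plays c5 (best of -3, -3, 0, 4, 9); Row gets -1.
- M → Player 2 plays c1 (best of 5, -2, -3, -4, -5); Row gets 1.
- B → Player 2 plays c4 (best of 7, 8, 0, 10, 3); Row gets 9.
Row's induced payoffs are -1, 1, 9, so Row commits to B. Subgame-perfect outcome: (B, c4) with payoffs (9, 10).

(B, c4)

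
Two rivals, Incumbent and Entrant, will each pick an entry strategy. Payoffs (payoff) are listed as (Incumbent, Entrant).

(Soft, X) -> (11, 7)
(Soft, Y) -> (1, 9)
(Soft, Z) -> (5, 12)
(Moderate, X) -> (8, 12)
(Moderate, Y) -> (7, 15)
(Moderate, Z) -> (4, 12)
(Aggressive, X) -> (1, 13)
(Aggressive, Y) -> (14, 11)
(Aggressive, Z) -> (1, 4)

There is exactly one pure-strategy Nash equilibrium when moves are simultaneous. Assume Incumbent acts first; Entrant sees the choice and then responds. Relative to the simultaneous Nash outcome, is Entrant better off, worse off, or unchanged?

better off

Solve by backward induction (Incumbent leads).
- Soft → Entrant plays Z (best of 7, 9, 12); Incumbent gets 5.
- Moderate → Entrant plays Y (best of 12, 15, 12); Incumbent gets 7.
- Aggressive → Entrant plays X (best of 13, 11, 4); Incumbent gets 1.
Among 5, 7, 1, the best is 7 at Moderate. Subgame-perfect outcome: (Moderate, Y) with payoffs (7, 15).
Under simultaneous play:
Incumbent's best replies: X→Soft; Y→Aggressive; Z→Soft.
Entrant's best replies: Soft→Z; Moderate→Y; Aggressive→X.
Only (Soft, Z) has each player best-responding; Nash payoffs (5, 12).
Entrant earns 15 sequentially versus 12 at the Nash outcome: better off.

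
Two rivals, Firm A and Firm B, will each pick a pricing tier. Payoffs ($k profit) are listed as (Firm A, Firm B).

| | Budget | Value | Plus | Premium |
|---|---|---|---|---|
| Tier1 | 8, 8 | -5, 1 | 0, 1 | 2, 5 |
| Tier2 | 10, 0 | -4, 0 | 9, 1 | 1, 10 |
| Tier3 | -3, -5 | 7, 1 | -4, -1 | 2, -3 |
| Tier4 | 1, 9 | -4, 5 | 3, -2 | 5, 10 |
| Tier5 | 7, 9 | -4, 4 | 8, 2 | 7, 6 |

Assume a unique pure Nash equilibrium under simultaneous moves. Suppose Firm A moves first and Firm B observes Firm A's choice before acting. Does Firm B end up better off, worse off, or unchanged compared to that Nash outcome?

better off

Work backward from Firm B's decision.
- Tier1: Firm B compares 8, 1, 1, 5 and picks Budget; Firm A would get 8.
- Tier2: Firm B compares 0, 0, 1, 10 and picks Premium; Firm A would get 1.
- Tier3: Firm B compares -5, 1, -1, -3 and picks Value; Firm A would get 7.
- Tier4: Firm B compares 9, 5, -2, 10 and picks Premium; Firm A would get 5.
- Tier5: Firm B compares 9, 4, 2, 6 and picks Budget; Firm A would get 7.
Among 8, 1, 7, 5, 7, the best is 8 at Tier1. Subgame-perfect outcome: (Tier1, Budget) with payoffs (8, 8).
Under simultaneous play:
Firm A's best replies: Budget→Tier2; Value→Tier3; Plus→Tier2; Premium→Tier5.
Firm B's best replies: Tier1→Budget; Tier2→Premium; Tier3→Value; Tier4→Premium; Tier5→Budget.
The unique mutual best reply is (Tier3, Value), giving (7, 1).
Firm B earns 8 sequentially versus 1 at the Nash outcome: better off.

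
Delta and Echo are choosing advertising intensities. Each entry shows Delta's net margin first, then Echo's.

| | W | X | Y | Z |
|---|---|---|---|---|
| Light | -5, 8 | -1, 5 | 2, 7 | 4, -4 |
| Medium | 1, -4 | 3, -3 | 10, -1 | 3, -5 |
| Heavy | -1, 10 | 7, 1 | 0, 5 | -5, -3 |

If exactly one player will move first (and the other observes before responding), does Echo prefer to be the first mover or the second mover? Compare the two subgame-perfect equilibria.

first

If Delta leads: Echo's best replies are Light→W, Medium→Y, Heavy→W; Delta's induced payoffs -5, 10, -1; outcome (Medium, Y), payoffs (10, -1).
If Echo leads: Delta's best replies are W→Medium, X→Heavy, Y→Medium, Z→Light; Echo's induced payoffs -4, 1, -1, -4; outcome (Heavy, X), payoffs (7, 1).
Echo gets 1 moving first and -1 moving second, so Echo prefers to move first.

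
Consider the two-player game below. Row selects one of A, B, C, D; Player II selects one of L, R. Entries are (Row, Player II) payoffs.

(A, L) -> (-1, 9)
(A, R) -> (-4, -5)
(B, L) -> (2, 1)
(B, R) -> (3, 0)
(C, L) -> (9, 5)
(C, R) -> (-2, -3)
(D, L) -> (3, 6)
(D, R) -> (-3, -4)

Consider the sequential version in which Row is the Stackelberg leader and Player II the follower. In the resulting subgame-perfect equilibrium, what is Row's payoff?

Player II best-responds to each possible Row move:
- A: Player II compares 9, -5 and picks L; Row would get -1.
- B: Player II compares 1, 0 and picks L; Row would get 2.
- C: Player II compares 5, -3 and picks L; Row would get 9.
- D: Player II compares 6, -4 and picks L; Row would get 3.
Maximizing over -1, 2, 9, 3, Row chooses C. Subgame-perfect outcome: (C, L) with payoffs (9, 5).

9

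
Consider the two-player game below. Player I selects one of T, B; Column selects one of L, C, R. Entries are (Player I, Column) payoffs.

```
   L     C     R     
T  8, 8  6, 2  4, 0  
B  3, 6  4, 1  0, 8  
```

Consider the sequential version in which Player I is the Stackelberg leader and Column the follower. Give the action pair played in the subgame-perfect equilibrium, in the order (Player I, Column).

(T, L)

Work backward from Column's decision.
- T: Column compares 8, 2, 0 and picks L; Player I would get 8.
- B: Column compares 6, 1, 8 and picks R; Player I would get 0.
Maximizing over 8, 0, Player I chooses T. Subgame-perfect outcome: (T, L) with payoffs (8, 8).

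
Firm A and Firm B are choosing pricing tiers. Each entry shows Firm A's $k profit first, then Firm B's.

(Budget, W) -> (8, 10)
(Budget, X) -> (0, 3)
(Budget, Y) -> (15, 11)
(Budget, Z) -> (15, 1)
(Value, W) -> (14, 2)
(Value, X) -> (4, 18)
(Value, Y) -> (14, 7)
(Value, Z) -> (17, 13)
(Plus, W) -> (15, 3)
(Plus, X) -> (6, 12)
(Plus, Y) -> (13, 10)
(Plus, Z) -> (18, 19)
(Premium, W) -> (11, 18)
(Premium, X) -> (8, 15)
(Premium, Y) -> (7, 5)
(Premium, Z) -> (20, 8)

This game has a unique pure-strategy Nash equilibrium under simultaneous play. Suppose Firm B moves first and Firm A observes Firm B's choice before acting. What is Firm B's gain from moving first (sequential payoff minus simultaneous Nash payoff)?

Firm A best-responds to each possible Firm B move:
- W: Firm A compares 8, 14, 15, 11 and picks Plus; Firm B would get 3.
- X: Firm A compares 0, 4, 6, 8 and picks Premium; Firm B would get 15.
- Y: Firm A compares 15, 14, 13, 7 and picks Budget; Firm B would get 11.
- Z: Firm A compares 15, 17, 18, 20 and picks Premium; Firm B would get 8.
Among 3, 15, 11, 8, the best is 15 at X. Subgame-perfect outcome: (Premium, X) with payoffs (8, 15).
Now find the simultaneous Nash equilibrium.
Firm A's best replies: W→Plus; X→Premium; Y→Budget; Z→Premium.
Firm B's best replies: Budget→Y; Value→X; Plus→Z; Premium→W.
Only (Budget, Y) has each player best-responding; Nash payoffs (15, 11).
Firm B's commitment gain: 15 − 11 = 4.

4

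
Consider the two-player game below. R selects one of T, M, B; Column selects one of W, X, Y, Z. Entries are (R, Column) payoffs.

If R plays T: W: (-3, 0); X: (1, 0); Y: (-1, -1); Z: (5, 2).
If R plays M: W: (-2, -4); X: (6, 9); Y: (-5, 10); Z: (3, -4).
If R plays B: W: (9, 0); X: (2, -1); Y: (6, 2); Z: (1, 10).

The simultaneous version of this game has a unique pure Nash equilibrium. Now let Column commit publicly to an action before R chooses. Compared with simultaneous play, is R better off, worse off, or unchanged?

better off

Work backward from R's decision.
- W → R plays B (best of -3, -2, 9); Column gets 0.
- X → R plays M (best of 1, 6, 2); Column gets 9.
- Y → R plays B (best of -1, -5, 6); Column gets 2.
- Z → R plays T (best of 5, 3, 1); Column gets 2.
Maximizing over 0, 9, 2, 2, Column chooses X. Subgame-perfect outcome: (M, X) with payoffs (6, 9).
Under simultaneous play:
R's best replies: W→B; X→M; Y→B; Z→T.
Column's best replies: T→Z; M→Y; B→Z.
Only (T, Z) has each player best-responding; Nash payoffs (5, 2).
R earns 6 sequentially versus 5 at the Nash outcome: better off.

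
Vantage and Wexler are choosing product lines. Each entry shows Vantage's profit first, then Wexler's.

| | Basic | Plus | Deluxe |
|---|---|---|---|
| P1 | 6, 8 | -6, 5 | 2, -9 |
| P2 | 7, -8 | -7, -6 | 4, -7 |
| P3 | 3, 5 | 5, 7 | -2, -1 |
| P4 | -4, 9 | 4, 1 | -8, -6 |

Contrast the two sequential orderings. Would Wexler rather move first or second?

If Vantage leads: Wexler's best replies are P1→Basic, P2→Plus, P3→Plus, P4→Basic; Vantage's induced payoffs 6, -7, 5, -4; outcome (P1, Basic), payoffs (6, 8).
If Wexler leads: Vantage's best replies are Basic→P2, Plus→P3, Deluxe→P2; Wexler's induced payoffs -8, 7, -7; outcome (P3, Plus), payoffs (5, 7).
Wexler gets 7 moving first and 8 moving second, so Wexler prefers to move second.

second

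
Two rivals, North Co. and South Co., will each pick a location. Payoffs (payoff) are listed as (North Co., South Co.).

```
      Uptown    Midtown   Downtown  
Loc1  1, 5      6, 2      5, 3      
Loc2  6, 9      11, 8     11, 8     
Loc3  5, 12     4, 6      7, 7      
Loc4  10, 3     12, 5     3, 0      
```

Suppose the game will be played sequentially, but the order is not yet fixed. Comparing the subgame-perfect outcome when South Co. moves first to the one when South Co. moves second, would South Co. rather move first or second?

If North Co. leads: South Co.'s best replies are Loc1→Uptown, Loc2→Uptown, Loc3→Uptown, Loc4→Midtown; North Co.'s induced payoffs 1, 6, 5, 12; outcome (Loc4, Midtown), payoffs (12, 5).
If South Co. leads: North Co.'s best replies are Uptown→Loc4, Midtown→Loc4, Downtown→Loc2; South Co.'s induced payoffs 3, 5, 8; outcome (Loc2, Downtown), payoffs (11, 8).
South Co. gets 8 moving first and 5 moving second, so South Co. prefers to move first.

first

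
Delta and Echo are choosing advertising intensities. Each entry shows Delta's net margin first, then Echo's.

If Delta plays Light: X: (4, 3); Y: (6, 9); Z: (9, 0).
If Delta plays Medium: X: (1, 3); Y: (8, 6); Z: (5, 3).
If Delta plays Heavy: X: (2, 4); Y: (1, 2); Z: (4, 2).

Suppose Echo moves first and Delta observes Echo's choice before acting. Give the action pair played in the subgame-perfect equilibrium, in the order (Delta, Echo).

(Medium, Y)

Solve by backward induction (Echo leads).
- X: Delta compares 4, 1, 2 and picks Light; Echo would get 3.
- Y: Delta compares 6, 8, 1 and picks Medium; Echo would get 6.
- Z: Delta compares 9, 5, 4 and picks Light; Echo would get 0.
Maximizing over 3, 6, 0, Echo chooses Y. Subgame-perfect outcome: (Medium, Y) with payoffs (8, 6).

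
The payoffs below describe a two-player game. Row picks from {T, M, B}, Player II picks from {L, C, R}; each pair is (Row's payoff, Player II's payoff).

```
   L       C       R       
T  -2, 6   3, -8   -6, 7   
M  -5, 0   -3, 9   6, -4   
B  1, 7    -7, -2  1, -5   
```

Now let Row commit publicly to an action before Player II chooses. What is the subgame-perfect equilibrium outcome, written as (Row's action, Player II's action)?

(B, L)

Work backward from Player II's decision.
- T → Player II plays R (best of 6, -8, 7); Row gets -6.
- M → Player II plays C (best of 0, 9, -4); Row gets -3.
- B → Player II plays L (best of 7, -2, -5); Row gets 1.
Maximizing over -6, -3, 1, Row chooses B. Subgame-perfect outcome: (B, L) with payoffs (1, 7).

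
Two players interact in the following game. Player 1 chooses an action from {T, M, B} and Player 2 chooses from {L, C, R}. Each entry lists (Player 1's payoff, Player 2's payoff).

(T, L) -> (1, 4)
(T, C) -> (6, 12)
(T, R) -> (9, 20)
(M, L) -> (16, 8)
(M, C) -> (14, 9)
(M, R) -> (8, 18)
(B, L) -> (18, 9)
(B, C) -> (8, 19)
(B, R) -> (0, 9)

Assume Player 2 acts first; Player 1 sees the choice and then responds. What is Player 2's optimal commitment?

Backward induction with Player 2 moving first.
- L → Player 1 plays B (best of 1, 16, 18); Player 2 gets 9.
- C → Player 1 plays M (best of 6, 14, 8); Player 2 gets 9.
- R → Player 1 plays T (best of 9, 8, 0); Player 2 gets 20.
Maximizing over 9, 9, 20, Player 2 chooses R. Subgame-perfect outcome: (T, R) with payoffs (9, 20).

R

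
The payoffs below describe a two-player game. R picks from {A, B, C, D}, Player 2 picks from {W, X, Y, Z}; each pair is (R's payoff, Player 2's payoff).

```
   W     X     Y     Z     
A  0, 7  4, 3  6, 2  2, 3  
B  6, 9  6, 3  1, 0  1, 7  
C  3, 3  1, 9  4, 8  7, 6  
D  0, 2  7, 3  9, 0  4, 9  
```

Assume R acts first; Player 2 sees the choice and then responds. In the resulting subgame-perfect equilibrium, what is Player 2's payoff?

Backward induction with R moving first.
- A: BR = W, leader payoff 0.
- B: BR = W, leader payoff 6.
- C: BR = X, leader payoff 1.
- D: BR = Z, leader payoff 4.
Among 0, 6, 1, 4, the best is 6 at B. Subgame-perfect outcome: (B, W) with payoffs (6, 9).

9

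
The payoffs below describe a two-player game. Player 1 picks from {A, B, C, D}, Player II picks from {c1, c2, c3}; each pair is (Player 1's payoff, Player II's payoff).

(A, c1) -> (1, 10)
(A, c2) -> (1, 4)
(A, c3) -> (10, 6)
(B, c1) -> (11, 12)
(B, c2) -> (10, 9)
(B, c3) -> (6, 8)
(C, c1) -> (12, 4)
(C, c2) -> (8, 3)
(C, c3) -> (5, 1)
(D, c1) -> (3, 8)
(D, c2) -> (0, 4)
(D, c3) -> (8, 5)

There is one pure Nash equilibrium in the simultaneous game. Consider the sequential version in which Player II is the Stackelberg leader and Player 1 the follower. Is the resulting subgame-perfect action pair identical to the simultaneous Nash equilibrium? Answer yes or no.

Backward induction with Player II moving first.
- c1 → Player 1 plays C (best of 1, 11, 12, 3); Player II gets 4.
- c2 → Player 1 plays B (best of 1, 10, 8, 0); Player II gets 9.
- c3 → Player 1 plays A (best of 10, 6, 5, 8); Player II gets 6.
Among 4, 9, 6, the best is 9 at c2. Subgame-perfect outcome: (B, c2) with payoffs (10, 9).
For the simultaneous game, intersect best replies.
Player 1's best replies: c1→C; c2→B; c3→A.
Player II's best replies: A→c1; B→c1; C→c1; D→c1.
Only (C, c1) has each player best-responding; Nash payoffs (12, 4).
Sequential outcome (B, c2) differs from the Nash profile (C, c1).

no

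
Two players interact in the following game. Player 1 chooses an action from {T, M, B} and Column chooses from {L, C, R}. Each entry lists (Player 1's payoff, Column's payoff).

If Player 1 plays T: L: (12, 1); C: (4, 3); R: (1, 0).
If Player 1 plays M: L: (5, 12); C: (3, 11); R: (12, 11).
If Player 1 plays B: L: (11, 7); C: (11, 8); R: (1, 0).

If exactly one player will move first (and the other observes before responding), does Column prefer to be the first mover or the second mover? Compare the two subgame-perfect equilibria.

If Player 1 leads: Column's best replies are T→C, M→L, B→C; Player 1's induced payoffs 4, 5, 11; outcome (B, C), payoffs (11, 8).
If Column leads: Player 1's best replies are L→T, C→B, R→M; Column's induced payoffs 1, 8, 11; outcome (M, R), payoffs (12, 11).
Column gets 11 moving first and 8 moving second, so Column prefers to move first.

first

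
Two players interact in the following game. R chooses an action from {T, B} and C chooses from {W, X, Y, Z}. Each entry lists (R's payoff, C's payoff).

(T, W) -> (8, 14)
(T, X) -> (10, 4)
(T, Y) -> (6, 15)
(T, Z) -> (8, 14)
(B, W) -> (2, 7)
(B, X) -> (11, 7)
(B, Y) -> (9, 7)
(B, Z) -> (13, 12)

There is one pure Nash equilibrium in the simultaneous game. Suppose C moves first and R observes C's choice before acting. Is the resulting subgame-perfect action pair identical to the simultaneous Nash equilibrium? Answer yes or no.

R best-responds to each possible C move:
- W → R plays T (best of 8, 2); C gets 14.
- X → R plays B (best of 10, 11); C gets 7.
- Y → R plays B (best of 6, 9); C gets 7.
- Z → R plays B (best of 8, 13); C gets 12.
C's induced payoffs are 14, 7, 7, 12, so C commits to W. Subgame-perfect outcome: (T, W) with payoffs (8, 14).
Now find the simultaneous Nash equilibrium.
R's best replies: W→T; X→B; Y→B; Z→B.
C's best replies: T→Y; B→Z.
The unique mutual best reply is (B, Z), giving (13, 12).
Sequential outcome (T, W) differs from the Nash profile (B, Z).

no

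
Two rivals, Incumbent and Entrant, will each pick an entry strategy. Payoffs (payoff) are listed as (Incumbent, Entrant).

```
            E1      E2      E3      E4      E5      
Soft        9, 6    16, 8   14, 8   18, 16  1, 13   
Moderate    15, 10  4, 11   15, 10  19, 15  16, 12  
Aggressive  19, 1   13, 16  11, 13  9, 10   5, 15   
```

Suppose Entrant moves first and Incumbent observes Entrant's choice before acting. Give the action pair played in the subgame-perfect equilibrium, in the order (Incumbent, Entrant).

Work backward from Incumbent's decision.
- E1: Incumbent compares 9, 15, 19 and picks Aggressive; Entrant would get 1.
- E2: Incumbent compares 16, 4, 13 and picks Soft; Entrant would get 8.
- E3: Incumbent compares 14, 15, 11 and picks Moderate; Entrant would get 10.
- E4: Incumbent compares 18, 19, 9 and picks Moderate; Entrant would get 15.
- E5: Incumbent compares 1, 16, 5 and picks Moderate; Entrant would get 12.
Maximizing over 1, 8, 10, 15, 12, Entrant chooses E4. Subgame-perfect outcome: (Moderate, E4) with payoffs (19, 15).

(Moderate, E4)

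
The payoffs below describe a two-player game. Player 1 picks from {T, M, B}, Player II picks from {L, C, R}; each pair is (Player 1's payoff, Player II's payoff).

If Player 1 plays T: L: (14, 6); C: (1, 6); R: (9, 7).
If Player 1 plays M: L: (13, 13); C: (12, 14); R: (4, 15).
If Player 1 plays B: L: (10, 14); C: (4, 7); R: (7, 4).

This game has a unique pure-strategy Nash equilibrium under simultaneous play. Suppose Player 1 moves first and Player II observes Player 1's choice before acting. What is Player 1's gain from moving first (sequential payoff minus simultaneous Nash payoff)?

Solve by backward induction (Player 1 leads).
- T: Player II compares 6, 6, 7 and picks R; Player 1 would get 9.
- M: Player II compares 13, 14, 15 and picks R; Player 1 would get 4.
- B: Player II compares 14, 7, 4 and picks L; Player 1 would get 10.
Maximizing over 9, 4, 10, Player 1 chooses B. Subgame-perfect outcome: (B, L) with payoffs (10, 14).
Under simultaneous play:
Player 1's best replies: L→T; C→M; R→T.
Player II's best replies: T→R; M→R; B→L.
The unique mutual best reply is (T, R), giving (9, 7).
Player 1's commitment gain: 10 − 9 = 1.

1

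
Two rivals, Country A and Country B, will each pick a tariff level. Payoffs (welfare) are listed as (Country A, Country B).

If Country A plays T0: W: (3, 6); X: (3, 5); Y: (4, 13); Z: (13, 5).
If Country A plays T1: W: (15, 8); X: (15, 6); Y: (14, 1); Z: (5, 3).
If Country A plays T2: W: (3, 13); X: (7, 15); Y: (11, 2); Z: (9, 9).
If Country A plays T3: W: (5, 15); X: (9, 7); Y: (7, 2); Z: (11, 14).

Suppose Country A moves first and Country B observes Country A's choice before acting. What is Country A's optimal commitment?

T1

Backward induction with Country A moving first.
- T0: BR = Y, leader payoff 4.
- T1: BR = W, leader payoff 15.
- T2: BR = X, leader payoff 7.
- T3: BR = W, leader payoff 5.
Maximizing over 4, 15, 7, 5, Country A chooses T1. Subgame-perfect outcome: (T1, W) with payoffs (15, 8).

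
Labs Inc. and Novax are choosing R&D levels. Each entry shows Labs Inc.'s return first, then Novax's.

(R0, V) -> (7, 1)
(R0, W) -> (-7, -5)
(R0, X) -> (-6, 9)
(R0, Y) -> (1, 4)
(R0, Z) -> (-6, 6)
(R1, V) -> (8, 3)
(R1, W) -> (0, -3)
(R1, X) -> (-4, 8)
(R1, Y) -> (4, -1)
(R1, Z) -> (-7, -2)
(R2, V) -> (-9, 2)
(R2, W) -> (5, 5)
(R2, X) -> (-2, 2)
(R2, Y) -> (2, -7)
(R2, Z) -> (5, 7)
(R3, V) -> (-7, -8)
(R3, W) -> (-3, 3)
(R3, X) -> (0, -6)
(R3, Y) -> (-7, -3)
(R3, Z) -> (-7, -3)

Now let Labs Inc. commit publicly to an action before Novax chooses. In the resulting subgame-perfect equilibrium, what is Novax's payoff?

7

Novax best-responds to each possible Labs Inc. move:
- R0 → Novax plays X (best of 1, -5, 9, 4, 6); Labs Inc. gets -6.
- R1 → Novax plays X (best of 3, -3, 8, -1, -2); Labs Inc. gets -4.
- R2 → Novax plays Z (best of 2, 5, 2, -7, 7); Labs Inc. gets 5.
- R3 → Novax plays W (best of -8, 3, -6, -3, -3); Labs Inc. gets -3.
Maximizing over -6, -4, 5, -3, Labs Inc. chooses R2. Subgame-perfect outcome: (R2, Z) with payoffs (5, 7).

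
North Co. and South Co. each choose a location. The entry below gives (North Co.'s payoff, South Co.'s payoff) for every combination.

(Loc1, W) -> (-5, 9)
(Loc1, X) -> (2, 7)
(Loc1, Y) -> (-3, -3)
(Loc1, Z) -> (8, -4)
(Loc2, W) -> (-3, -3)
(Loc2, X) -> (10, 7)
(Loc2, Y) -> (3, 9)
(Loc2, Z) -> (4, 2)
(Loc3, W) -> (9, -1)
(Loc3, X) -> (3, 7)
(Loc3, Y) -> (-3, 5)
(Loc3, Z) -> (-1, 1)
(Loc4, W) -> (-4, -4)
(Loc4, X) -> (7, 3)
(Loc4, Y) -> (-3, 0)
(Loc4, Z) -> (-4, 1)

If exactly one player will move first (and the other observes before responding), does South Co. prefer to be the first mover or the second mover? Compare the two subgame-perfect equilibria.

first

If North Co. leads: South Co.'s best replies are Loc1→W, Loc2→Y, Loc3→X, Loc4→X; North Co.'s induced payoffs -5, 3, 3, 7; outcome (Loc4, X), payoffs (7, 3).
If South Co. leads: North Co.'s best replies are W→Loc3, X→Loc2, Y→Loc2, Z→Loc1; South Co.'s induced payoffs -1, 7, 9, -4; outcome (Loc2, Y), payoffs (3, 9).
South Co. gets 9 moving first and 3 moving second, so South Co. prefers to move first.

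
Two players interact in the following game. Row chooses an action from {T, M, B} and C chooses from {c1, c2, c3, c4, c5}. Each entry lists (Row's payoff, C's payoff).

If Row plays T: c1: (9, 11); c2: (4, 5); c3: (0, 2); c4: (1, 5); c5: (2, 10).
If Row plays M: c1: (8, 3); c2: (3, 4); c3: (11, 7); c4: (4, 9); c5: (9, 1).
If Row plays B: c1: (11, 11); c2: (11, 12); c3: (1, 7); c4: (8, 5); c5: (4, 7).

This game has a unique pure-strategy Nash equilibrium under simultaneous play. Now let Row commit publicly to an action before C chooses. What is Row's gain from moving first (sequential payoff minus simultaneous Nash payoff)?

Work backward from C's decision.
- T: C compares 11, 5, 2, 5, 10 and picks c1; Row would get 9.
- M: C compares 3, 4, 7, 9, 1 and picks c4; Row would get 4.
- B: C compares 11, 12, 7, 5, 7 and picks c2; Row would get 11.
Row's induced payoffs are 9, 4, 11, so Row commits to B. Subgame-perfect outcome: (B, c2) with payoffs (11, 12).
Now find the simultaneous Nash equilibrium.
Row's best replies: c1→B; c2→B; c3→M; c4→B; c5→M.
C's best replies: T→c1; M→c4; B→c2.
Only (B, c2) has each player best-responding; Nash payoffs (11, 12).
Row's commitment gain: 11 − 11 = 0.

0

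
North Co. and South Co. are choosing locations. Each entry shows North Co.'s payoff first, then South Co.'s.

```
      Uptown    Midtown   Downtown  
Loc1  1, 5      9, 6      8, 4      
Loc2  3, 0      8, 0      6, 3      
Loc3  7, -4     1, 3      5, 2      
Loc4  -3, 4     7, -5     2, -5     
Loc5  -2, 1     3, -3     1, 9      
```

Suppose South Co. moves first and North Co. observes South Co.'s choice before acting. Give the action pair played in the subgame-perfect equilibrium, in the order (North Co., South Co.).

(Loc1, Midtown)

Solve by backward induction (South Co. leads).
- Uptown: BR = Loc3, leader payoff -4.
- Midtown: BR = Loc1, leader payoff 6.
- Downtown: BR = Loc1, leader payoff 4.
Maximizing over -4, 6, 4, South Co. chooses Midtown. Subgame-perfect outcome: (Loc1, Midtown) with payoffs (9, 6).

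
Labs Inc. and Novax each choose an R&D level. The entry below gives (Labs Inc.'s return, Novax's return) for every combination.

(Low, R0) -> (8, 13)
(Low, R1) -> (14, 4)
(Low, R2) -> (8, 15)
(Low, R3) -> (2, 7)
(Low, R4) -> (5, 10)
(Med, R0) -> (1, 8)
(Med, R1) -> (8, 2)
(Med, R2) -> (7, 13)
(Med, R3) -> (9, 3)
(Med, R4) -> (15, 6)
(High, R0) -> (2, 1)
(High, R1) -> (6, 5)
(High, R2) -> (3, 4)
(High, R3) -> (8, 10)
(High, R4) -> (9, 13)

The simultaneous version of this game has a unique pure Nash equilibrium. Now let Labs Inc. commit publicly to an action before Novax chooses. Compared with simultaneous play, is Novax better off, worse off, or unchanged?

Novax best-responds to each possible Labs Inc. move:
- Low → Novax plays R2 (best of 13, 4, 15, 7, 10); Labs Inc. gets 8.
- Med → Novax plays R2 (best of 8, 2, 13, 3, 6); Labs Inc. gets 7.
- High → Novax plays R4 (best of 1, 5, 4, 10, 13); Labs Inc. gets 9.
Maximizing over 8, 7, 9, Labs Inc. chooses High. Subgame-perfect outcome: (High, R4) with payoffs (9, 13).
Under simultaneous play:
Labs Inc.'s best replies: R0→Low; R1→Low; R2→Low; R3→Med; R4→Med.
Novax's best replies: Low→R2; Med→R2; High→R4.
The unique mutual best reply is (Low, R2), giving (8, 15).
Novax earns 13 sequentially versus 15 at the Nash outcome: worse off.

worse off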